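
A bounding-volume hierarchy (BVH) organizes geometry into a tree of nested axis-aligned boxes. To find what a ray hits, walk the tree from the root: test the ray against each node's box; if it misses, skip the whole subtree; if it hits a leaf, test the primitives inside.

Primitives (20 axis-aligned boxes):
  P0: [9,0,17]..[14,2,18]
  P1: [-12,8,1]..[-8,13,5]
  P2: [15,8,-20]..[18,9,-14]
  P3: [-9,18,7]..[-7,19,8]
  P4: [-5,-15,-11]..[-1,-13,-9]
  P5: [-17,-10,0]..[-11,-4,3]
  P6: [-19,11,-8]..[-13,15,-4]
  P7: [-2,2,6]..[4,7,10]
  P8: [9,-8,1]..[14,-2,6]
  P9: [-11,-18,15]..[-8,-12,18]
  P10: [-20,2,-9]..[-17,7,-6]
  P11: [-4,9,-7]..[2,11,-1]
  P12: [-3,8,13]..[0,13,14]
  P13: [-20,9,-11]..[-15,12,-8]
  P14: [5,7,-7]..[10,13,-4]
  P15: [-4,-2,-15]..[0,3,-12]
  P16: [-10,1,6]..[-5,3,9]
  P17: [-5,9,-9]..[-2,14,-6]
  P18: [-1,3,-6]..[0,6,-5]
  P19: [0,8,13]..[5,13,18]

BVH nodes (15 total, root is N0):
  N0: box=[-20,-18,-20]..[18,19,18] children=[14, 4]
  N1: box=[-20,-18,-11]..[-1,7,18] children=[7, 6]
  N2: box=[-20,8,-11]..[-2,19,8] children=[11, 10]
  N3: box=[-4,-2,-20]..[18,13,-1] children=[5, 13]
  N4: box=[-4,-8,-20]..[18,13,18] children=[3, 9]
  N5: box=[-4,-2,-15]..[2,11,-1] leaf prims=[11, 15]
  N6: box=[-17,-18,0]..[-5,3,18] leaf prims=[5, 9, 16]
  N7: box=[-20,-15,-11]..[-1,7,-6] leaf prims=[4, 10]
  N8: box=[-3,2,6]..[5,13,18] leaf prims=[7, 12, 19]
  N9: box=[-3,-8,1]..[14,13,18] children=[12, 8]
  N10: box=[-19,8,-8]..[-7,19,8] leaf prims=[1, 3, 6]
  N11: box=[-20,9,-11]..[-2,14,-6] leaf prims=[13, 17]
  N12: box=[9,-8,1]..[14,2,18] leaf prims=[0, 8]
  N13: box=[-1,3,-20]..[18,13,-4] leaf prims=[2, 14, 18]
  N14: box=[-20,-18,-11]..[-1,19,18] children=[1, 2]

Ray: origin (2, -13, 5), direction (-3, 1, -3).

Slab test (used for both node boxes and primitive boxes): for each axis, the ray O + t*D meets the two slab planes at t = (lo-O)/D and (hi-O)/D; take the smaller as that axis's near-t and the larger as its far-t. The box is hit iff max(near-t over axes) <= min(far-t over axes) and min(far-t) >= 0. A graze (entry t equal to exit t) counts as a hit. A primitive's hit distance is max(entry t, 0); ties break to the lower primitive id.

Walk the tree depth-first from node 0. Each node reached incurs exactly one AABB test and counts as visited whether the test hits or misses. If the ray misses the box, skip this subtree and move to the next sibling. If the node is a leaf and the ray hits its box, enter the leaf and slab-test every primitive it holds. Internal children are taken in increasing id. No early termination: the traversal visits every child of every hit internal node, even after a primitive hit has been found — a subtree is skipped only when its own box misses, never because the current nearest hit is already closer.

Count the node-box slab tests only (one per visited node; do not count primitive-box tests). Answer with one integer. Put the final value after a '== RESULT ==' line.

Trace the traversal:
N0 x:[-16/3,22/3] y:[-5,32] z:[-13/3,25/3] -> hit [-13/3,22/3], descend [4, 14]
  N4 x:[-16/3,2] y:[5,26] z:[-13/3,25/3] -> miss, prune
  N14 x:[1,22/3] y:[-5,32] z:[-13/3,16/3] -> hit [1,16/3], descend [1, 2]
    N1 x:[1,22/3] y:[-5,20] z:[-13/3,16/3] -> hit [1,16/3], descend [6, 7]
      N6 x:[7/3,19/3] y:[-5,16] z:[-13/3,5/3] -> miss, prune
      N7 x:[1,22/3] y:[-2,20] z:[11/3,16/3] -> hit [11/3,16/3] leaf, test {P4(miss), P10(miss)}
    N2 x:[4/3,22/3] y:[21,32] z:[-1,16/3] -> miss, prune

Visited [0, 4, 14, 1, 6, 7, 2]. Tests: 7 box, 1 leaf. Nearest: miss.

== RESULT ==
7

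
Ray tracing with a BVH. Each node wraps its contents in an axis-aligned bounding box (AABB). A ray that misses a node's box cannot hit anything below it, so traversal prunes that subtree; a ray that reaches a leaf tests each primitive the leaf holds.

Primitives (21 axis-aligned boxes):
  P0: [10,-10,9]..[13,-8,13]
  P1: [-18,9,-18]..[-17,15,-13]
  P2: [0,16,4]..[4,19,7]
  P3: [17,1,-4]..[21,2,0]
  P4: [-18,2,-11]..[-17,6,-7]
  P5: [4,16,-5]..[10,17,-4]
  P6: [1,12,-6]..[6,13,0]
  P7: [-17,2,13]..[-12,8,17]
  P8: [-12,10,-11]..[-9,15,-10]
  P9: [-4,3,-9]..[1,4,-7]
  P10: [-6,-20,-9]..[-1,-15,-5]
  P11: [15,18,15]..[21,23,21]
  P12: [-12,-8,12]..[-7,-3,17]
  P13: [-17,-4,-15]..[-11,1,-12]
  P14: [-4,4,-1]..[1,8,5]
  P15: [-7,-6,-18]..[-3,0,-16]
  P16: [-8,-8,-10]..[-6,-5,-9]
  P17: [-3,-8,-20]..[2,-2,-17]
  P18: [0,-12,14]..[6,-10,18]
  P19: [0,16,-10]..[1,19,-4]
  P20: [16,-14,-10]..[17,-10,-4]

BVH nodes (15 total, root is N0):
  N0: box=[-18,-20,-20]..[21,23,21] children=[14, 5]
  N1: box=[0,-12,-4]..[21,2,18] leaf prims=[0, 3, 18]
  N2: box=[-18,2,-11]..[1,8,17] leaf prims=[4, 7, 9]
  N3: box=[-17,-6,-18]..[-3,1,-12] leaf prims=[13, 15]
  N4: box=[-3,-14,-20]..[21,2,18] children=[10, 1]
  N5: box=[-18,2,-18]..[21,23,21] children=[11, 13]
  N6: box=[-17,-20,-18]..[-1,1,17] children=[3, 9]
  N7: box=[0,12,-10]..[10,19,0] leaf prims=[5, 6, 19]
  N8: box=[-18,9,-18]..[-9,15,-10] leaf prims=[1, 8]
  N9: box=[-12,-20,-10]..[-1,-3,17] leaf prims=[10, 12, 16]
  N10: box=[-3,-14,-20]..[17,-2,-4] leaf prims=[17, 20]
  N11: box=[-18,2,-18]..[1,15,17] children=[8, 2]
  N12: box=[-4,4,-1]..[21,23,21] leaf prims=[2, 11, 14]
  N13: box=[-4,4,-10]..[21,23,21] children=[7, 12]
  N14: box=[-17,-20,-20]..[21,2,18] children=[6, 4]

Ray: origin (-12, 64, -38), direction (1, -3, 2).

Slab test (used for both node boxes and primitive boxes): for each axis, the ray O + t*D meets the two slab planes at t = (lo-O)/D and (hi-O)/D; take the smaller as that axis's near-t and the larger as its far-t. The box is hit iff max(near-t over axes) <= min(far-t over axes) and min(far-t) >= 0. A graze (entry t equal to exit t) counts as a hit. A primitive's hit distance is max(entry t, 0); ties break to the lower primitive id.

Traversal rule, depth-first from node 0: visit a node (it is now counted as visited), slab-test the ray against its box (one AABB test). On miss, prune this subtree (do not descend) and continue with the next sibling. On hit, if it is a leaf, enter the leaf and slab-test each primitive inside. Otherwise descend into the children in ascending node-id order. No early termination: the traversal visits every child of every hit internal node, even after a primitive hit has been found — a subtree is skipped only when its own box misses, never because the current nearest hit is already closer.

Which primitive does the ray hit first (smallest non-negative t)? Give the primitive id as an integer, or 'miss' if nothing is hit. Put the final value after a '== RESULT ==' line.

Traverse from the root:
N0 x:[-6,33] y:[41/3,28] z:[9,59/2] -> hit [41/3,28], descend [5, 14]
  N5 x:[-6,33] y:[41/3,62/3] z:[10,59/2] -> hit [41/3,62/3], descend [11, 13]
    N11 x:[-6,13] y:[49/3,62/3] z:[10,55/2] -> miss, prune
    N13 x:[8,33] y:[41/3,20] z:[14,59/2] -> hit [14,20], descend [7, 12]
      N7 x:[12,22] y:[15,52/3] z:[14,19] -> hit [15,52/3] leaf, test {P5(miss), P6@t=17, P19(miss)}
      N12 x:[8,33] y:[41/3,20] z:[37/2,59/2] -> hit [37/2,20] leaf, test {P2(miss), P11(miss), P14(miss)}
  N14 x:[-5,33] y:[62/3,28] z:[9,28] -> hit [62/3,28], descend [4, 6]
    N4 x:[9,33] y:[62/3,26] z:[9,28] -> hit [62/3,26], descend [1, 10]
      N1 x:[12,33] y:[62/3,76/3] z:[17,28] -> hit [62/3,76/3] leaf, test {P0@t=24, P3(miss), P18(miss)}
      N10 x:[9,29] y:[22,26] z:[9,17] -> miss, prune
    N6 x:[-5,11] y:[21,28] z:[10,55/2] -> miss, prune

11 AABB tests over nodes [0, 5, 11, 13, 7, 12, 14, 4, 1, 10, 6]; 3 leaves entered; closest P6.

== RESULT ==
6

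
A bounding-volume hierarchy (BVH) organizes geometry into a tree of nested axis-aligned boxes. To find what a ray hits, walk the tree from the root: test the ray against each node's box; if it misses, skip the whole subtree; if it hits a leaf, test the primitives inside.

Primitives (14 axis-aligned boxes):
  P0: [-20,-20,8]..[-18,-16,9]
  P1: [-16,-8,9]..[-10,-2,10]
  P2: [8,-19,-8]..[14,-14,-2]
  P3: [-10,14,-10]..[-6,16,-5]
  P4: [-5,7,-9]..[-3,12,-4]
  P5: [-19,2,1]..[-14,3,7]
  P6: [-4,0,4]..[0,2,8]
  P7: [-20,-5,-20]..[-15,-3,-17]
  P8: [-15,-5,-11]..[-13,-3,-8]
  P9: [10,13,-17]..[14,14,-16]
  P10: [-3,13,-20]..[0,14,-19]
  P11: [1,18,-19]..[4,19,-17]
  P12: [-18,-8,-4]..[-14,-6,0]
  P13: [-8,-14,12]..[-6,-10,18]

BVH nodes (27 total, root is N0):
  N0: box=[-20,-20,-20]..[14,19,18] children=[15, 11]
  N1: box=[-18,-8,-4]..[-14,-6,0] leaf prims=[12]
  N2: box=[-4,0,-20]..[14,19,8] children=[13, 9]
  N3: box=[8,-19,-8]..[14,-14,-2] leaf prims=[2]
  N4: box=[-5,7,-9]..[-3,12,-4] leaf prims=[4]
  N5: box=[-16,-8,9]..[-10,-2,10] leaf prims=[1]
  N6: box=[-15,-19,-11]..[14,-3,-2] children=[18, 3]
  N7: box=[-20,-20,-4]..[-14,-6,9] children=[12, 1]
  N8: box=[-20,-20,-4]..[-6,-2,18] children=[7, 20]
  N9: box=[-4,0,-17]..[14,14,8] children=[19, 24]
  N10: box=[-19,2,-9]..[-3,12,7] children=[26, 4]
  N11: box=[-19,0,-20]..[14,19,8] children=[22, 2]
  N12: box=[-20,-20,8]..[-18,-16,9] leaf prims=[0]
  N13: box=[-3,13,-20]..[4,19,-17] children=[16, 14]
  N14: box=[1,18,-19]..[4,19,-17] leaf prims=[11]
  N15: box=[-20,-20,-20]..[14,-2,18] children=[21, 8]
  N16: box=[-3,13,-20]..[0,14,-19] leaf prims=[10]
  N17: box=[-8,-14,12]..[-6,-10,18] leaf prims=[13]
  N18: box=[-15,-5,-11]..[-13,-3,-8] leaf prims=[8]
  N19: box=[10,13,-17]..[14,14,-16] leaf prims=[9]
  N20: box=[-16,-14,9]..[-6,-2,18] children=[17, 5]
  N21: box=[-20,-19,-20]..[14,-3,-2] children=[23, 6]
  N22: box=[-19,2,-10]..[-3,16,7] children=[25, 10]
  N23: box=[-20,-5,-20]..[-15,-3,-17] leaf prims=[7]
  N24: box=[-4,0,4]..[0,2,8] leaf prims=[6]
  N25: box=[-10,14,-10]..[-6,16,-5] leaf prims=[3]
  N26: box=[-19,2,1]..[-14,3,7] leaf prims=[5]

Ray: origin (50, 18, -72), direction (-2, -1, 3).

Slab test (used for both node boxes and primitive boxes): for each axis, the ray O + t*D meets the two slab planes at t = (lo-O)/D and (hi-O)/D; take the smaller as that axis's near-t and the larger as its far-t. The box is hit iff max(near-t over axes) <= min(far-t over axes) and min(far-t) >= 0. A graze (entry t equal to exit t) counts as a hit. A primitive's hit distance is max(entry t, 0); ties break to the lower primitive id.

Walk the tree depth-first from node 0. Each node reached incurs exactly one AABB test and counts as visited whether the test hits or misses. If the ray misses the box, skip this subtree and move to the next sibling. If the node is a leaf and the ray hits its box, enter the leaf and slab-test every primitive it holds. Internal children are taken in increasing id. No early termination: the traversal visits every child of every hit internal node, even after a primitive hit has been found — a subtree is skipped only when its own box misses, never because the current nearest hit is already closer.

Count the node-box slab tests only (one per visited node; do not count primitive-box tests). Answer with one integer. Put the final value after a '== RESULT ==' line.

Walk:
N0 x:[18,35] y:[-1,38] z:[52/3,30] -> hit [18,30], descend [11, 15]
  N11 x:[18,69/2] y:[-1,18] z:[52/3,80/3] -> hit [18,18], descend [2, 22]
    N2 x:[18,27] y:[-1,18] z:[52/3,80/3] -> hit [18,18], descend [9, 13]
      N9 x:[18,27] y:[4,18] z:[55/3,80/3] -> miss, prune
      N13 x:[23,53/2] y:[-1,5] z:[52/3,55/3] -> miss, prune
    N22 x:[53/2,69/2] y:[2,16] z:[62/3,79/3] -> miss, prune
  N15 x:[18,35] y:[20,38] z:[52/3,30] -> hit [20,30], descend [8, 21]
    N8 x:[28,35] y:[20,38] z:[68/3,30] -> hit [28,30], descend [7, 20]
      N7 x:[32,35] y:[24,38] z:[68/3,27] -> miss, prune
      N20 x:[28,33] y:[20,32] z:[27,30] -> hit [28,30], descend [5, 17]
        N5 x:[30,33] y:[20,26] z:[27,82/3] -> miss, prune
        N17 x:[28,29] y:[28,32] z:[28,30] -> hit [28,29] leaf, test {P13@t=28}
    N21 x:[18,35] y:[21,37] z:[52/3,70/3] -> hit [21,70/3], descend [6, 23]
      N6 x:[18,65/2] y:[21,37] z:[61/3,70/3] -> hit [21,70/3], descend [3, 18]
        N3 x:[18,21] y:[32,37] z:[64/3,70/3] -> miss, prune
        N18 x:[63/2,65/2] y:[21,23] z:[61/3,64/3] -> miss, prune
      N23 x:[65/2,35] y:[21,23] z:[52/3,55/3] -> miss, prune

order=[0, 11, 2, 9, 13, 22, 15, 8, 7, 20, 5, 17, 21, 6, 3, 18, 23]  |boxes|=17  |leaves|=1  hit=P13

== RESULT ==
17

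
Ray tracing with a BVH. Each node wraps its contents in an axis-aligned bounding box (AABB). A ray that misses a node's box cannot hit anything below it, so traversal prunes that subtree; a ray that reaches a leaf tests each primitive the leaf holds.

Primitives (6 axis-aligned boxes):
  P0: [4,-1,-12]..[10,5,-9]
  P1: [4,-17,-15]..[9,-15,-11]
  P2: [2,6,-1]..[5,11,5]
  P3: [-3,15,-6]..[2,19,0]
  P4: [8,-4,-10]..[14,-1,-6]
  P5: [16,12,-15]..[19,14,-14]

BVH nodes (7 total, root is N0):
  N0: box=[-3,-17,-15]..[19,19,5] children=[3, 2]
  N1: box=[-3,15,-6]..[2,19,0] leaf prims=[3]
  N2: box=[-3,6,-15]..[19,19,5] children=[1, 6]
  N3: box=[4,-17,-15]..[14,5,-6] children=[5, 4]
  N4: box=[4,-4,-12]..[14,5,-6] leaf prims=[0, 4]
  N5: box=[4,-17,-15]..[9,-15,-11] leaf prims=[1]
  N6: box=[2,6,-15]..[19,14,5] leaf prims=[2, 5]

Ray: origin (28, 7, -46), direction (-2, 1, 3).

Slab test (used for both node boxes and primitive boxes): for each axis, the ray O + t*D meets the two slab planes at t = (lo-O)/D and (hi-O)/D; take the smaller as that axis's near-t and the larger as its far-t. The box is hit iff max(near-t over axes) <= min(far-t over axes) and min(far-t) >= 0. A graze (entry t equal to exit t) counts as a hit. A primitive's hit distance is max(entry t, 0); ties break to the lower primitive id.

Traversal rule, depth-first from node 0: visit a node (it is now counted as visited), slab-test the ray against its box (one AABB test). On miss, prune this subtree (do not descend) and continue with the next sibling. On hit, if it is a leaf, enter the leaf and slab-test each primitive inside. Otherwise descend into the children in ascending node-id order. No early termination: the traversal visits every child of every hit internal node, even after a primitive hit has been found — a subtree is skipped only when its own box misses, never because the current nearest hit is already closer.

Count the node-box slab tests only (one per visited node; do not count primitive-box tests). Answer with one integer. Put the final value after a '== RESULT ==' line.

Trace the traversal:
N0 x:[9/2,31/2] y:[-24,12] z:[31/3,17] -> hit [31/3,12], descend [2, 3]
  N2 x:[9/2,31/2] y:[-1,12] z:[31/3,17] -> hit [31/3,12], descend [1, 6]
    N1 x:[13,31/2] y:[8,12] z:[40/3,46/3] -> miss, prune
    N6 x:[9/2,13] y:[-1,7] z:[31/3,17] -> miss, prune
  N3 x:[7,12] y:[-24,-2] z:[31/3,40/3] -> miss, prune

Summary -> nodes [0, 2, 1, 6, 3]; box-tests=5; leaf-entries=0; first=miss

== RESULT ==
5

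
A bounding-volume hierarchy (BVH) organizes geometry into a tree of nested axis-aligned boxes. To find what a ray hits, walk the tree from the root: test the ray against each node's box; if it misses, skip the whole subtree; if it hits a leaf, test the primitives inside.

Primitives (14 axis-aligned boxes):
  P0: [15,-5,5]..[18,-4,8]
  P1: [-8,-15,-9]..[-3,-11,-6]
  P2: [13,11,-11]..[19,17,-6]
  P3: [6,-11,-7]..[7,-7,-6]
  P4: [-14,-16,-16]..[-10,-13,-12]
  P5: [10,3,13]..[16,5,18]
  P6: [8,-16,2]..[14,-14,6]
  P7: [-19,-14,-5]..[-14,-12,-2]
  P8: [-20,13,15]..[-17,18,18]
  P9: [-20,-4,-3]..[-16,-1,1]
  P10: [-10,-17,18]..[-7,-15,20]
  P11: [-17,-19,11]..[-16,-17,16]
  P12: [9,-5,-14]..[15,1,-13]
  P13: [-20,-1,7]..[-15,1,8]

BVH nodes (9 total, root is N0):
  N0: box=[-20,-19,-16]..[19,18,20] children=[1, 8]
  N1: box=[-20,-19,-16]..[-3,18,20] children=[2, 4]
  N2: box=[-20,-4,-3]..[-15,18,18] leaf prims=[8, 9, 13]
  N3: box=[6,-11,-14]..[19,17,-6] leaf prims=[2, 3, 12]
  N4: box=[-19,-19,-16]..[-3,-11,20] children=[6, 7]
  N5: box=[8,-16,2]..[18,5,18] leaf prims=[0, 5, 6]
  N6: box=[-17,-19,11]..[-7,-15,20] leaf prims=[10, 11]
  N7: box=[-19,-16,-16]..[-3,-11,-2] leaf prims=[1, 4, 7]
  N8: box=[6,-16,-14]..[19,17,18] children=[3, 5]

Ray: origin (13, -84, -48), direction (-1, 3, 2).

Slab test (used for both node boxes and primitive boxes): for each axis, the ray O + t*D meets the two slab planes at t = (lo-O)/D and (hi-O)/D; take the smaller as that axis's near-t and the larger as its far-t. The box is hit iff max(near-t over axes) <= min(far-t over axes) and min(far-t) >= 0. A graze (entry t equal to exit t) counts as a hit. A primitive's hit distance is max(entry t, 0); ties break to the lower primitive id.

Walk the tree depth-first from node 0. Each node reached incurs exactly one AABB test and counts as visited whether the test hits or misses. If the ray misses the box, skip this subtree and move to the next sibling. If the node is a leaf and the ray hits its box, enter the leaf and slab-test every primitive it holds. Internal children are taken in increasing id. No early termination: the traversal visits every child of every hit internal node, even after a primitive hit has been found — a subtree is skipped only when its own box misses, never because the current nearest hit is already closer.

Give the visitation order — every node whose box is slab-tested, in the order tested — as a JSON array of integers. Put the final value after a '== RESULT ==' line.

Trace the traversal:
N0 x:[-6,33] y:[65/3,34] z:[16,34] -> hit [65/3,33], descend [1, 8]
  N1 x:[16,33] y:[65/3,34] z:[16,34] -> hit [65/3,33], descend [2, 4]
    N2 x:[28,33] y:[80/3,34] z:[45/2,33] -> hit [28,33] leaf, test {P8@t=97/3, P9(miss), P13@t=28}
    N4 x:[16,32] y:[65/3,73/3] z:[16,34] -> hit [65/3,73/3], descend [6, 7]
      N6 x:[20,30] y:[65/3,23] z:[59/2,34] -> miss, prune
      N7 x:[16,32] y:[68/3,73/3] z:[16,23] -> hit [68/3,23] leaf, test {P1(miss), P4(miss), P7(miss)}
  N8 x:[-6,7] y:[68/3,101/3] z:[17,33] -> miss, prune

order=[0, 1, 2, 4, 6, 7, 8]  |boxes|=7  |leaves|=2  hit=P13

== RESULT ==
[0, 1, 2, 4, 6, 7, 8]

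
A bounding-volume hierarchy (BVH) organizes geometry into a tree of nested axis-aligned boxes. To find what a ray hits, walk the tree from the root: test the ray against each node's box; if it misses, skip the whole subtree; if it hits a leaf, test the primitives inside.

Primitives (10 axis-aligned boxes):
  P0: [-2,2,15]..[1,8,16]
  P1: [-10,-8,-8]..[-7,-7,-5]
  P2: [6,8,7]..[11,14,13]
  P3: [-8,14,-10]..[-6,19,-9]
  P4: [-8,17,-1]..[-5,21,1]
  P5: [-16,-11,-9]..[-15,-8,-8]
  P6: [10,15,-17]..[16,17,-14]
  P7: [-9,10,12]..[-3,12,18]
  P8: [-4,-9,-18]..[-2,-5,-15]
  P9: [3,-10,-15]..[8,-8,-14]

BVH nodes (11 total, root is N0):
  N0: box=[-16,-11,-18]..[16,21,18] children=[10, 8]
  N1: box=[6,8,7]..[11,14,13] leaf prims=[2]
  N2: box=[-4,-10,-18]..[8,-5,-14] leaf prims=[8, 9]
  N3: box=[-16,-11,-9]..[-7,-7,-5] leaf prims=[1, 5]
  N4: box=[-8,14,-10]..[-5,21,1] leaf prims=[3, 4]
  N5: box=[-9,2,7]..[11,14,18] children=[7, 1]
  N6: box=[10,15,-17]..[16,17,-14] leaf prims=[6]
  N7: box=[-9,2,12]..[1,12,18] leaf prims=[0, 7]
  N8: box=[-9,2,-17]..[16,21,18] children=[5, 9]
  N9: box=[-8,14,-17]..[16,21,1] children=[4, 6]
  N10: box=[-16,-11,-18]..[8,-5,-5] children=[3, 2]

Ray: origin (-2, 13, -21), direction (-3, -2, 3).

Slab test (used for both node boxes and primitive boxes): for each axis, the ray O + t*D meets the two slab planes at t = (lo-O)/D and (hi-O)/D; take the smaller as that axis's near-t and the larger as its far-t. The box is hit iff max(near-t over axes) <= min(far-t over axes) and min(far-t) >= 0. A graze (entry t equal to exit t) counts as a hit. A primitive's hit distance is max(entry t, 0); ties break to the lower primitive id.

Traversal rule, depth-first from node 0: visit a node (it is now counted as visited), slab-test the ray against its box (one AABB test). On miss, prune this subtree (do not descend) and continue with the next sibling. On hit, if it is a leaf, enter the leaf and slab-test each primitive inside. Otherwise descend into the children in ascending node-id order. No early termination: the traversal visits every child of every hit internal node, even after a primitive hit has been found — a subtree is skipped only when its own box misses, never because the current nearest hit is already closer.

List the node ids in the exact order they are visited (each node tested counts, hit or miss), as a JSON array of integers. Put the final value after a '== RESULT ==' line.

Traverse from the root:
N0 x:[-6,14/3] y:[-4,12] z:[1,13] -> hit [1,14/3], descend [8, 10]
  N8 x:[-6,7/3] y:[-4,11/2] z:[4/3,13] -> hit [4/3,7/3], descend [5, 9]
    N5 x:[-13/3,7/3] y:[-1/2,11/2] z:[28/3,13] -> miss, prune
    N9 x:[-6,2] y:[-4,-1/2] z:[4/3,22/3] -> miss, prune
  N10 x:[-10/3,14/3] y:[9,12] z:[1,16/3] -> miss, prune

Summary -> nodes [0, 8, 5, 9, 10]; box-tests=5; leaf-entries=0; first=miss

== RESULT ==
[0, 8, 5, 9, 10]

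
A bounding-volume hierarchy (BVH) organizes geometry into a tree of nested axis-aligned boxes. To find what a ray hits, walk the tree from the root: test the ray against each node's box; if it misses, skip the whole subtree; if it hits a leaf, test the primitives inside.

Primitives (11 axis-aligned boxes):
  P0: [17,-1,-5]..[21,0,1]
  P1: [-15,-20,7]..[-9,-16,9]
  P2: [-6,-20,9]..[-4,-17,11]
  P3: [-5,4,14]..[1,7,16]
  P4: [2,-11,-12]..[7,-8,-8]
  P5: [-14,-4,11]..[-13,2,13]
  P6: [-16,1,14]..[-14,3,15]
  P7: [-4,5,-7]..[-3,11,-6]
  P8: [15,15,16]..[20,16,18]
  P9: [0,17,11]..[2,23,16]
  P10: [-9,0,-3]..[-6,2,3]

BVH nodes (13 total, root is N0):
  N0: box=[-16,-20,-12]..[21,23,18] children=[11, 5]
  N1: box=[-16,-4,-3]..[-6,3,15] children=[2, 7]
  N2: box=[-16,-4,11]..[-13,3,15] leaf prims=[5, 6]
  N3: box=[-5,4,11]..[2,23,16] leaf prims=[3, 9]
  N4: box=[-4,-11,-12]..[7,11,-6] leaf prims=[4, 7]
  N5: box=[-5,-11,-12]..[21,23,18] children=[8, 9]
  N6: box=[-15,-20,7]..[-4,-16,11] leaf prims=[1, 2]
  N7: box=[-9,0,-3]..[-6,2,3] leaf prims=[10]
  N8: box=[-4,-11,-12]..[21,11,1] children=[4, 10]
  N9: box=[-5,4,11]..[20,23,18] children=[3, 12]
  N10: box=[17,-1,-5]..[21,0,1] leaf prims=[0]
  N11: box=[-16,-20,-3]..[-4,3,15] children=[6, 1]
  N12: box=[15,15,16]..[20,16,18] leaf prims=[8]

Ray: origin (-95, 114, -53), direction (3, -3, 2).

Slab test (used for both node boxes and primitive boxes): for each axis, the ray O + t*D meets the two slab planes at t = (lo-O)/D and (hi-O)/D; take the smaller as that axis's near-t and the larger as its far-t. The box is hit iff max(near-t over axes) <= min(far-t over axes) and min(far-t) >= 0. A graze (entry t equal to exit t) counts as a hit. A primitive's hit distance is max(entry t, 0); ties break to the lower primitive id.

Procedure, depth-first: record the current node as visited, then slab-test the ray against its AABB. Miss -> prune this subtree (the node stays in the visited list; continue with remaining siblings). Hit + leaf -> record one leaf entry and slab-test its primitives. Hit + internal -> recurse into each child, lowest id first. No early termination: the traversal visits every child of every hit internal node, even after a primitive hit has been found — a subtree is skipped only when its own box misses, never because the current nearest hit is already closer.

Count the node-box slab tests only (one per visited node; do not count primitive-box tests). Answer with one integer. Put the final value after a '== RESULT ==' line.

Traverse from the root:
N0 x:[79/3,116/3] y:[91/3,134/3] z:[41/2,71/2] -> hit [91/3,71/2], descend [5, 11]
  N5 x:[30,116/3] y:[91/3,125/3] z:[41/2,71/2] -> hit [91/3,71/2], descend [8, 9]
    N8 x:[91/3,116/3] y:[103/3,125/3] z:[41/2,27] -> miss, prune
    N9 x:[30,115/3] y:[91/3,110/3] z:[32,71/2] -> hit [32,71/2], descend [3, 12]
      N3 x:[30,97/3] y:[91/3,110/3] z:[32,69/2] -> hit [32,97/3] leaf, test {P3(miss), P9@t=32}
      N12 x:[110/3,115/3] y:[98/3,33] z:[69/2,71/2] -> miss, prune
  N11 x:[79/3,91/3] y:[37,134/3] z:[25,34] -> miss, prune

Summary -> nodes [0, 5, 8, 9, 3, 12, 11]; box-tests=7; leaf-entries=1; first=P9

== RESULT ==
7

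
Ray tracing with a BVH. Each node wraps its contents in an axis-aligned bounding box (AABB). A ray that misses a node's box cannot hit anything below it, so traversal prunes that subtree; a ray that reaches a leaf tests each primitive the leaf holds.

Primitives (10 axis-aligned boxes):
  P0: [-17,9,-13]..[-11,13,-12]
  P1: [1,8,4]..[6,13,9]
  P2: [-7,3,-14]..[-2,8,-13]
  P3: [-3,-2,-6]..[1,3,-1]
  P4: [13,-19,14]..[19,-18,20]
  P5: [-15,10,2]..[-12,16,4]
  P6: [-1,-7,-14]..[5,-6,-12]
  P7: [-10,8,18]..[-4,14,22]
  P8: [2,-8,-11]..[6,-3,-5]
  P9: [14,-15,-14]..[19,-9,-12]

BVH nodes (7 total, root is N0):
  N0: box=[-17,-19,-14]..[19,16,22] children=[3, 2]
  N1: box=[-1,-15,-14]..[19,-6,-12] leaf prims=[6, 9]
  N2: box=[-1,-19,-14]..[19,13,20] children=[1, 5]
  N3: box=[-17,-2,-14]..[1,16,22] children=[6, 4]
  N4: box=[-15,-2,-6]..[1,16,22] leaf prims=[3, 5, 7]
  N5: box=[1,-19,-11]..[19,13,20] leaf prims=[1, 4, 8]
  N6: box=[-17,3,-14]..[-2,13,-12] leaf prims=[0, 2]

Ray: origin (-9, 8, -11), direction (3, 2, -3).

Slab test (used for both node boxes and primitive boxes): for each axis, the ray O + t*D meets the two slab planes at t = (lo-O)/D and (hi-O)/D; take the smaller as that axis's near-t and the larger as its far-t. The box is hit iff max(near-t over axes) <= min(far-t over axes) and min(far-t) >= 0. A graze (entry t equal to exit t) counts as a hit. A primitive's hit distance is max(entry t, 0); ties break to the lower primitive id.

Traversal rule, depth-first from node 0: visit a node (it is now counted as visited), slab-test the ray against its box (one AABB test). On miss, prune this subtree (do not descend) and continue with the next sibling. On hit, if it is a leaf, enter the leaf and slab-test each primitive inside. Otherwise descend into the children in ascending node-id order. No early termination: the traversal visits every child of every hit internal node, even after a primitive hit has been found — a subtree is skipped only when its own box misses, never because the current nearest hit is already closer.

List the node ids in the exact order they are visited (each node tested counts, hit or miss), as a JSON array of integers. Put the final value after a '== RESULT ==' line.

Trace the traversal:
N0 x:[-8/3,28/3] y:[-27/2,4] z:[-11,1] -> hit [-8/3,1], descend [2, 3]
  N2 x:[8/3,28/3] y:[-27/2,5/2] z:[-31/3,1] -> miss, prune
  N3 x:[-8/3,10/3] y:[-5,4] z:[-11,1] -> hit [-8/3,1], descend [4, 6]
    N4 x:[-2,10/3] y:[-5,4] z:[-11,-5/3] -> miss, prune
    N6 x:[-8/3,7/3] y:[-5/2,5/2] z:[1/3,1] -> hit [1/3,1] leaf, test {P0(miss), P2(miss)}

5 AABB tests over nodes [0, 2, 3, 4, 6]; 1 leaf entered; closest miss.

== RESULT ==
[0, 2, 3, 4, 6]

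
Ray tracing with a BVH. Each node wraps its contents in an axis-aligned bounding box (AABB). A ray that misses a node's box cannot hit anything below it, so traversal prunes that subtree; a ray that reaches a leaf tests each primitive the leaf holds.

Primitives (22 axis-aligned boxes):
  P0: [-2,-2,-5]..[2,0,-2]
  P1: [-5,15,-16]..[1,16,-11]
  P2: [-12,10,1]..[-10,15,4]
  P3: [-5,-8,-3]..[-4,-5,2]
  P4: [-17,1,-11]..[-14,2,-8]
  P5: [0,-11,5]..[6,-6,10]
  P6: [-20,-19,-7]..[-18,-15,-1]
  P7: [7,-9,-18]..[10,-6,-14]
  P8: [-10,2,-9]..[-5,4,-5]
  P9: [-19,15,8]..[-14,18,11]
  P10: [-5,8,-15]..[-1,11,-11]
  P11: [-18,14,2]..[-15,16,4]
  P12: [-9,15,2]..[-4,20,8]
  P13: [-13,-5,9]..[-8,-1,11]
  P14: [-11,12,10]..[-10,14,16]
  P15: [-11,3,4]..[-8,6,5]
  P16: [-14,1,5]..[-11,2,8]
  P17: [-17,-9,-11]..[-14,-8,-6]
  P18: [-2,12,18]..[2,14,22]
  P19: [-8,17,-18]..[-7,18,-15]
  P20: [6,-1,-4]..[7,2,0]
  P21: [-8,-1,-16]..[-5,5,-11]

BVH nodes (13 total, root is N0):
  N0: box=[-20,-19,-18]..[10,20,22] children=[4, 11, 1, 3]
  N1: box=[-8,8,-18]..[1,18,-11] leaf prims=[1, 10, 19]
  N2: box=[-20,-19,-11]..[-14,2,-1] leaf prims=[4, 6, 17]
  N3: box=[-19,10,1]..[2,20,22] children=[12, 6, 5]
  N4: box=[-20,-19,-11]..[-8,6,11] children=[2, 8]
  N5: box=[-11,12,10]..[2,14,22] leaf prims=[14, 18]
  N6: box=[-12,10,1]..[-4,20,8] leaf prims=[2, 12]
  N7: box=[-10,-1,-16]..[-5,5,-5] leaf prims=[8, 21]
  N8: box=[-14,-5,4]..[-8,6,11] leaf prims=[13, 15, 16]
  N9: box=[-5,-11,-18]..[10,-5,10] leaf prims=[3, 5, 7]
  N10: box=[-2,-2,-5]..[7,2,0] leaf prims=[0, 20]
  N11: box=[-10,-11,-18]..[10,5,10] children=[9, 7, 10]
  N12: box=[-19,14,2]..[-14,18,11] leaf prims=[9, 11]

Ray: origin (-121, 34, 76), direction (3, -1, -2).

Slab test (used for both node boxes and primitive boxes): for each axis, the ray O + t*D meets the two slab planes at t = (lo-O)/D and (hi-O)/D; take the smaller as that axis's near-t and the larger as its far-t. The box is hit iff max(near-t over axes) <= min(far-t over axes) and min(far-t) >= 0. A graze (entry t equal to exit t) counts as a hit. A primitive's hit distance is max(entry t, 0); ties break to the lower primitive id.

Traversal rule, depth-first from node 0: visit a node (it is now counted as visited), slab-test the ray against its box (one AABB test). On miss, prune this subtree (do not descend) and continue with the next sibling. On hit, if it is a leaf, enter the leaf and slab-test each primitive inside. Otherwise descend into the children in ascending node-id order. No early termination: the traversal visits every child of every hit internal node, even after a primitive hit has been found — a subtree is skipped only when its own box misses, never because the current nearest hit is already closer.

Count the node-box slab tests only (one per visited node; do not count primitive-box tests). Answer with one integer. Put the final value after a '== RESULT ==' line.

Walk:
N0 x:[101/3,131/3] y:[14,53] z:[27,47] -> hit [101/3,131/3], descend [1, 3, 4, 11]
  N1 x:[113/3,122/3] y:[16,26] z:[87/2,47] -> miss, prune
  N3 x:[34,41] y:[14,24] z:[27,75/2] -> miss, prune
  N4 x:[101/3,113/3] y:[28,53] z:[65/2,87/2] -> hit [101/3,113/3], descend [2, 8]
    N2 x:[101/3,107/3] y:[32,53] z:[77/2,87/2] -> miss, prune
    N8 x:[107/3,113/3] y:[28,39] z:[65/2,36] -> hit [107/3,36] leaf, test {P13(miss), P15(miss), P16(miss)}
  N11 x:[37,131/3] y:[29,45] z:[33,47] -> hit [37,131/3], descend [7, 9, 10]
    N7 x:[37,116/3] y:[29,35] z:[81/2,46] -> miss, prune
    N9 x:[116/3,131/3] y:[39,45] z:[33,47] -> hit [39,131/3] leaf, test {P3@t=39, P5(miss), P7(miss)}
    N10 x:[119/3,128/3] y:[32,36] z:[38,81/2] -> miss, prune

order=[0, 1, 3, 4, 2, 8, 11, 7, 9, 10]  |boxes|=10  |leaves|=2  hit=P3

== RESULT ==
10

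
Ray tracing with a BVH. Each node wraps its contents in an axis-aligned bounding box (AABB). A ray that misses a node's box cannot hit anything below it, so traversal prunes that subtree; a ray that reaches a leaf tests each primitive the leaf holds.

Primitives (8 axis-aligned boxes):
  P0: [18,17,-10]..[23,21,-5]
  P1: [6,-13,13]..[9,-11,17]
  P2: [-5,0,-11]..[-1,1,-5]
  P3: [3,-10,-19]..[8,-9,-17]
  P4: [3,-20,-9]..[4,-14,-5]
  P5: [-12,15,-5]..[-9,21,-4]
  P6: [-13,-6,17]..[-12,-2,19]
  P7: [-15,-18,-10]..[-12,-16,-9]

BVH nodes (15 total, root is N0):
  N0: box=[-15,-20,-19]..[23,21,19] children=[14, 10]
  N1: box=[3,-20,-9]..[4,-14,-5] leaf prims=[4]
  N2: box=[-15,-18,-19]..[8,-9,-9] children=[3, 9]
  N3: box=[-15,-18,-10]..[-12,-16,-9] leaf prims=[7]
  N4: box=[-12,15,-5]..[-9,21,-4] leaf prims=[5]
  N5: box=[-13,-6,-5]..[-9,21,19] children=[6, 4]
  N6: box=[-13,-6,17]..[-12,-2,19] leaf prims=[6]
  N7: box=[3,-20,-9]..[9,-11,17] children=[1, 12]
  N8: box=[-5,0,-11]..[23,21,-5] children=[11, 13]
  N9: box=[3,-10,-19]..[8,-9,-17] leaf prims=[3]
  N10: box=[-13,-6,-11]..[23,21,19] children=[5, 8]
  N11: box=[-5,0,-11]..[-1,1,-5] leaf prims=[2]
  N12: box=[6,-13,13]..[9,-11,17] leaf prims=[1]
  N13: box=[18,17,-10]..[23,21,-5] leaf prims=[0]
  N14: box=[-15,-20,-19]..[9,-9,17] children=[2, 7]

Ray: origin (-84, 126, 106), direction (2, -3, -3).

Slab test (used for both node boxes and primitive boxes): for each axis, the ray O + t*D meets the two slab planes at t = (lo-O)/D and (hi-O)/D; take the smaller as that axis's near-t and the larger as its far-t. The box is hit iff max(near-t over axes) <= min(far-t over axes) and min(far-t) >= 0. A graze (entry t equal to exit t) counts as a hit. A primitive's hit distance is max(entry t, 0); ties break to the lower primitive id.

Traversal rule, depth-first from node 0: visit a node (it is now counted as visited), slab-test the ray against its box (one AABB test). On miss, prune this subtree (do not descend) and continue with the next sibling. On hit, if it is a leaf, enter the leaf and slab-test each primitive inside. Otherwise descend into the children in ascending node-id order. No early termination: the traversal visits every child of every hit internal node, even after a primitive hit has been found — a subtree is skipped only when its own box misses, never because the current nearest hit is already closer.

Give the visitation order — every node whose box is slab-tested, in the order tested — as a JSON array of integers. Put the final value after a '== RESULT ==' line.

Walk:
N0 x:[69/2,107/2] y:[35,146/3] z:[29,125/3] -> hit [35,125/3], descend [10, 14]
  N10 x:[71/2,107/2] y:[35,44] z:[29,39] -> hit [71/2,39], descend [5, 8]
    N5 x:[71/2,75/2] y:[35,44] z:[29,37] -> hit [71/2,37], descend [4, 6]
      N4 x:[36,75/2] y:[35,37] z:[110/3,37] -> hit [110/3,37] leaf, test {P5@t=110/3}
      N6 x:[71/2,36] y:[128/3,44] z:[29,89/3] -> miss, prune
    N8 x:[79/2,107/2] y:[35,42] z:[37,39] -> miss, prune
  N14 x:[69/2,93/2] y:[45,146/3] z:[89/3,125/3] -> miss, prune

7 AABB tests over nodes [0, 10, 5, 4, 6, 8, 14]; 1 leaf entered; closest P5.

== RESULT ==
[0, 10, 5, 4, 6, 8, 14]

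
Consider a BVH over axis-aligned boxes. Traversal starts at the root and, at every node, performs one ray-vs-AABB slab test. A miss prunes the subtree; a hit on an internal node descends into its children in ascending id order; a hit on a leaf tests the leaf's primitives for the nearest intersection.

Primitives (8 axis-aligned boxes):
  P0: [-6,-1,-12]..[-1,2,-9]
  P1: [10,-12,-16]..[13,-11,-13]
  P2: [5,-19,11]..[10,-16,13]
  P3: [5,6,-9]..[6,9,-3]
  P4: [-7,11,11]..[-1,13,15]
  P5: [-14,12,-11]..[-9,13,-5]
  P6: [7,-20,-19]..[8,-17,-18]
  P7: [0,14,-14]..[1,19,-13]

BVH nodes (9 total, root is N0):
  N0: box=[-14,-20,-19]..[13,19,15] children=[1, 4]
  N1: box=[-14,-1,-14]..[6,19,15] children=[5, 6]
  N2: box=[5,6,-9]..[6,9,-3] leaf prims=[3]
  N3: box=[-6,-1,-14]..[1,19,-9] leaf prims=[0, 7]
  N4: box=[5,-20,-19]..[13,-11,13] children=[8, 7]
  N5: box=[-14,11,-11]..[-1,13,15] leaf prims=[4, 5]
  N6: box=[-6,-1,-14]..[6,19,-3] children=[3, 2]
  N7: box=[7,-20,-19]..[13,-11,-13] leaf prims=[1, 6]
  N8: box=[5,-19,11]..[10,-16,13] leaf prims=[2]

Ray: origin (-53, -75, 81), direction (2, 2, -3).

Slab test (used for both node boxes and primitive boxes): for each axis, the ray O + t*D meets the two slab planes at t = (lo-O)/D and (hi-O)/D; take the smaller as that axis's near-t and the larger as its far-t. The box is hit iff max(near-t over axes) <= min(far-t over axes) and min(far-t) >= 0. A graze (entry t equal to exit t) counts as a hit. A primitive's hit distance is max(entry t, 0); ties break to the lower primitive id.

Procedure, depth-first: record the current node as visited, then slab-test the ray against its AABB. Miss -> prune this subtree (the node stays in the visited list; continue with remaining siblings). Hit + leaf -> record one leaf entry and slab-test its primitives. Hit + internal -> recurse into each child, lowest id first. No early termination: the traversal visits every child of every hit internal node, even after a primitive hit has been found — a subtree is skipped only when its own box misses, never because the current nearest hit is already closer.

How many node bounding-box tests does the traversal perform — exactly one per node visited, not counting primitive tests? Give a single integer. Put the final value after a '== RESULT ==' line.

Trace the traversal:
N0 x:[39/2,33] y:[55/2,47] z:[22,100/3] -> hit [55/2,33], descend [1, 4]
  N1 x:[39/2,59/2] y:[37,47] z:[22,95/3] -> miss, prune
  N4 x:[29,33] y:[55/2,32] z:[68/3,100/3] -> hit [29,32], descend [7, 8]
    N7 x:[30,33] y:[55/2,32] z:[94/3,100/3] -> hit [94/3,32] leaf, test {P1@t=63/2, P6(miss)}
    N8 x:[29,63/2] y:[28,59/2] z:[68/3,70/3] -> miss, prune

5 AABB tests over nodes [0, 1, 4, 7, 8]; 1 leaf entered; closest P1.

== RESULT ==
5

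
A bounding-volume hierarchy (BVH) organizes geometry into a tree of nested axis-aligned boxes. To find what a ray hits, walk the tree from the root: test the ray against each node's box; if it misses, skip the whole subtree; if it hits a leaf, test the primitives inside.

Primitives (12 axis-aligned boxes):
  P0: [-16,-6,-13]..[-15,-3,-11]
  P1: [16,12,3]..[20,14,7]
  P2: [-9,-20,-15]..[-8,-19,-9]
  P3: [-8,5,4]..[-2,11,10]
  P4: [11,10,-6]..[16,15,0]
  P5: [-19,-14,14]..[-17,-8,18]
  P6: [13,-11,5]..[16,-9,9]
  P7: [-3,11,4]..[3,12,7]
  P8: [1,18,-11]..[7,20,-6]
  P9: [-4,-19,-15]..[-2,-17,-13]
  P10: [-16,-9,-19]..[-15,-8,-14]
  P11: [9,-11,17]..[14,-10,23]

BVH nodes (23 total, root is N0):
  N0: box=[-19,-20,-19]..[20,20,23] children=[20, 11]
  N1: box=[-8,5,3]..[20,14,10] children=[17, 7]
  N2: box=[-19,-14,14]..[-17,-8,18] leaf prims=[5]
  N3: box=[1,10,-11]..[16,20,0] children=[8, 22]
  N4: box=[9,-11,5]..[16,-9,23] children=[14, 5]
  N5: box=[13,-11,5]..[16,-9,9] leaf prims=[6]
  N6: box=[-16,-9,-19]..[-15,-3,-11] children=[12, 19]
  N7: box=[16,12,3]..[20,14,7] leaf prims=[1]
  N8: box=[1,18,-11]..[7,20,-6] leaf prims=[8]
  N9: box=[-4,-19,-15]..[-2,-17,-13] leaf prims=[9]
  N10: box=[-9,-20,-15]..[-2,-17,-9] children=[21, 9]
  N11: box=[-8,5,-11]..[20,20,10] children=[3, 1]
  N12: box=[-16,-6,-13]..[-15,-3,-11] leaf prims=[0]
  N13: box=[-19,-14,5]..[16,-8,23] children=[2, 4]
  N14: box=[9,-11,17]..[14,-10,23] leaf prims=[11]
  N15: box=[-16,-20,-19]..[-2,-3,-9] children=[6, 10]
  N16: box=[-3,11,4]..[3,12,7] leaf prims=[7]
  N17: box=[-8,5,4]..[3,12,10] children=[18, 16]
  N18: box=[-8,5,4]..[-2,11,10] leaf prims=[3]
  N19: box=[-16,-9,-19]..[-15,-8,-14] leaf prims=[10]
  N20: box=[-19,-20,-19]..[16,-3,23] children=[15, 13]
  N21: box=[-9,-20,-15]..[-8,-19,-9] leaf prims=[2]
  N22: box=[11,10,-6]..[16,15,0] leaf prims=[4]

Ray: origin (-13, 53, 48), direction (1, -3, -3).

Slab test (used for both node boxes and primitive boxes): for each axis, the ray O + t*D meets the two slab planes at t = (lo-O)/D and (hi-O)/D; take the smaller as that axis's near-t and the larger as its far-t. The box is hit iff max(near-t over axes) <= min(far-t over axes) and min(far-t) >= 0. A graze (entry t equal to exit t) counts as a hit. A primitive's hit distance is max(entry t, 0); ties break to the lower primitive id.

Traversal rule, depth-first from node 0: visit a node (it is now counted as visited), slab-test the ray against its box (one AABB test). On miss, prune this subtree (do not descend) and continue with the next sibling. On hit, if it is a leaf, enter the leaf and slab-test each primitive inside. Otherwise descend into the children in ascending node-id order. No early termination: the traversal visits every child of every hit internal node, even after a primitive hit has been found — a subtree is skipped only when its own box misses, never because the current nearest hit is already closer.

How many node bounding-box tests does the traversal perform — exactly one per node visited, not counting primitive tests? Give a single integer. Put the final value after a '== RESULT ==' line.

Trace the traversal:
N0 x:[-6,33] y:[11,73/3] z:[25/3,67/3] -> hit [11,67/3], descend [11, 20]
  N11 x:[5,33] y:[11,16] z:[38/3,59/3] -> hit [38/3,16], descend [1, 3]
    N1 x:[5,33] y:[13,16] z:[38/3,15] -> hit [13,15], descend [7, 17]
      N7 x:[29,33] y:[13,41/3] z:[41/3,15] -> miss, prune
      N17 x:[5,16] y:[41/3,16] z:[38/3,44/3] -> hit [41/3,44/3], descend [16, 18]
        N16 x:[10,16] y:[41/3,14] z:[41/3,44/3] -> hit [41/3,14] leaf, test {P7@t=41/3}
        N18 x:[5,11] y:[14,16] z:[38/3,44/3] -> miss, prune
    N3 x:[14,29] y:[11,43/3] z:[16,59/3] -> miss, prune
  N20 x:[-6,29] y:[56/3,73/3] z:[25/3,67/3] -> hit [56/3,67/3], descend [13, 15]
    N13 x:[-6,29] y:[61/3,67/3] z:[25/3,43/3] -> miss, prune
    N15 x:[-3,11] y:[56/3,73/3] z:[19,67/3] -> miss, prune

Summary -> nodes [0, 11, 1, 7, 17, 16, 18, 3, 20, 13, 15]; box-tests=11; leaf-entries=1; first=P7

== RESULT ==
11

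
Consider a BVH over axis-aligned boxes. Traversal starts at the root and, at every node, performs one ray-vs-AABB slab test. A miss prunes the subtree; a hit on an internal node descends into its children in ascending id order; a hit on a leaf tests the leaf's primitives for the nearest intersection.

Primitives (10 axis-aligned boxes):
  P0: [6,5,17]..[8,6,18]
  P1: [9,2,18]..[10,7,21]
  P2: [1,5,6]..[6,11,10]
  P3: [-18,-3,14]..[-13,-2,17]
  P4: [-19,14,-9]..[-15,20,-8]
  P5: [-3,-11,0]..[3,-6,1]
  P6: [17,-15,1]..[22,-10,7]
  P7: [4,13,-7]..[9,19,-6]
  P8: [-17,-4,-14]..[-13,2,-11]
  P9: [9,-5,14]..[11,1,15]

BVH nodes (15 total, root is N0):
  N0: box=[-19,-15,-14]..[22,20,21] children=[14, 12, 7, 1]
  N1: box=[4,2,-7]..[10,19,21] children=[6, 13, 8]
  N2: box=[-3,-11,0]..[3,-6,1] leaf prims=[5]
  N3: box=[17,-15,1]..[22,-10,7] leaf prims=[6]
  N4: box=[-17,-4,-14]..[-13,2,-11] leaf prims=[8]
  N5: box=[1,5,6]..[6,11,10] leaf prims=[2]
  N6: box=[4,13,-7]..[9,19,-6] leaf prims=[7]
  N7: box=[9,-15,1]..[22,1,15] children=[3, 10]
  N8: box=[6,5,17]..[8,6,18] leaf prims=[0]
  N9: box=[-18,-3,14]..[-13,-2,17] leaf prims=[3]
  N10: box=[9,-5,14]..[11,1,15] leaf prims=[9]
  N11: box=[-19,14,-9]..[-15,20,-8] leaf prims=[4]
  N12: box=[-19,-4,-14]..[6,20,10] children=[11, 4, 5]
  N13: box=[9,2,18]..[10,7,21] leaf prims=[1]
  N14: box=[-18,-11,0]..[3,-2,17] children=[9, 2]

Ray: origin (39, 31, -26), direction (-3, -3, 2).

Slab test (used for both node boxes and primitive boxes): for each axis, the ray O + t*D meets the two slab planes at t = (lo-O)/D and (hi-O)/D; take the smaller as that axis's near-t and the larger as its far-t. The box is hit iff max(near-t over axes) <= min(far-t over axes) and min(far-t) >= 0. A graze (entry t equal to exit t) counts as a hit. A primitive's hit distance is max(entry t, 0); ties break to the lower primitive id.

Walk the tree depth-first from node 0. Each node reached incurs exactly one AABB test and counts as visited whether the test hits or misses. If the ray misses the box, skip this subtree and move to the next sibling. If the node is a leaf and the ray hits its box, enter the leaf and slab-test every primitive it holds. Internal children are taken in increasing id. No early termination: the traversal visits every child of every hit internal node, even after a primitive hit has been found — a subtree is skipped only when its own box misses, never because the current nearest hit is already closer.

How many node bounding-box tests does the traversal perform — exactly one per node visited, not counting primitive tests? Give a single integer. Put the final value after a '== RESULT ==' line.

Walk:
N0 x:[17/3,58/3] y:[11/3,46/3] z:[6,47/2] -> hit [6,46/3], descend [1, 7, 12, 14]
  N1 x:[29/3,35/3] y:[4,29/3] z:[19/2,47/2] -> hit [29/3,29/3], descend [6, 8, 13]
    N6 x:[10,35/3] y:[4,6] z:[19/2,10] -> miss, prune
    N8 x:[31/3,11] y:[25/3,26/3] z:[43/2,22] -> miss, prune
    N13 x:[29/3,10] y:[8,29/3] z:[22,47/2] -> miss, prune
  N7 x:[17/3,10] y:[10,46/3] z:[27/2,41/2] -> miss, prune
  N12 x:[11,58/3] y:[11/3,35/3] z:[6,18] -> hit [11,35/3], descend [4, 5, 11]
    N4 x:[52/3,56/3] y:[29/3,35/3] z:[6,15/2] -> miss, prune
    N5 x:[11,38/3] y:[20/3,26/3] z:[16,18] -> miss, prune
    N11 x:[18,58/3] y:[11/3,17/3] z:[17/2,9] -> miss, prune
  N14 x:[12,19] y:[11,14] z:[13,43/2] -> hit [13,14], descend [2, 9]
    N2 x:[12,14] y:[37/3,14] z:[13,27/2] -> hit [13,27/2] leaf, test {P5@t=13}
    N9 x:[52/3,19] y:[11,34/3] z:[20,43/2] -> miss, prune

13 AABB tests over nodes [0, 1, 6, 8, 13, 7, 12, 4, 5, 11, 14, 2, 9]; 1 leaf entered; closest P5.

== RESULT ==
13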